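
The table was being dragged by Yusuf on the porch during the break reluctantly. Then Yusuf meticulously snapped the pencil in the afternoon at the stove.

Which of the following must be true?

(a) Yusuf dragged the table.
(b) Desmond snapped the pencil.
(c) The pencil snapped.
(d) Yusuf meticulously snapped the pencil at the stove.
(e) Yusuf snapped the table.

(a), (c), (d)

(a) Entailed — 'drag' is an activity; 'was dragging' entails that some dragging happened, so 'dragged' holds.
(b) Not entailed — the passage has Yusuf snapping the pencil, not Desmond.
(c) Entailed — 'Yusuf snapped the pencil' is causative; it entails the inchoative 'the pencil snapped'.
(d) Entailed — this follows by dropping conjuncts from the snapping event's description.
(e) Not entailed — Yusuf snapped the pencil, not the table; the table belongs to the dragging event.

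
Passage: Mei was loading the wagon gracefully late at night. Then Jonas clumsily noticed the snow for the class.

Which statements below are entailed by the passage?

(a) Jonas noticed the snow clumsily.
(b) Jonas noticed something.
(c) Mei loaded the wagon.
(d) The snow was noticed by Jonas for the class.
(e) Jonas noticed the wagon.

(a) Entailed — every conjunct here is already in the original noticing event.
(b) Entailed — the original entails any weakening of itself; this just drops 'clumsily', 'for the class' and generalizes the patient.
(c) Not entailed — 'was loading' is progressive on an accomplishment; it does not entail the completed 'loaded'.
(d) Entailed — dropping 'clumsily' leaves a sub-description the original still satisfies.
(e) Not entailed — Jonas noticed the snow, not the wagon; the wagon belongs to the loading event.

(a), (b), (d)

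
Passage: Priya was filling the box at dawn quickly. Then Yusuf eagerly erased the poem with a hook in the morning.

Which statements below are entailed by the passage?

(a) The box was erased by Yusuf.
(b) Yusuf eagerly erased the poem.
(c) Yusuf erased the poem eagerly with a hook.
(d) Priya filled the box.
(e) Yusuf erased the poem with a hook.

(b), (c), (e)

(a) Not entailed — Yusuf erased the poem, not the box; the box belongs to the filling event.
(b) Entailed — every conjunct here is already in the original erasing event.
(c) Entailed — dropping 'in the morning' leaves a sub-description the original still satisfies.
(d) Not entailed — 'was filling' is progressive on an accomplishment; it does not entail the completed 'filled'.
(e) Entailed — the original entails any weakening of itself; this just drops 'in the morning', 'eagerly'.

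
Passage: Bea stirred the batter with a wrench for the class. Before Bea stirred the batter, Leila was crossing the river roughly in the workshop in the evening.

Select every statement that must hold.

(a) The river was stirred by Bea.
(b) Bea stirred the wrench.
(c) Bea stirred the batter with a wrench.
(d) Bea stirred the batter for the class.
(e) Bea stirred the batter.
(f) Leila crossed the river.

(c), (d), (e)

(a) Not entailed — Bea stirred the batter, not the river; the river belongs to the crossing event.
(b) Not entailed — the wrench is the instrument, not what was stirred.
(c) Entailed — the original entails any weakening of itself; this just drops 'for the class'.
(d) Entailed — every conjunct here is already in the original stirring event.
(e) Entailed — this follows by dropping conjuncts from the stirring event's description.
(f) Not entailed — 'was crossing' is progressive on an accomplishment; it does not entail the completed 'crossed'.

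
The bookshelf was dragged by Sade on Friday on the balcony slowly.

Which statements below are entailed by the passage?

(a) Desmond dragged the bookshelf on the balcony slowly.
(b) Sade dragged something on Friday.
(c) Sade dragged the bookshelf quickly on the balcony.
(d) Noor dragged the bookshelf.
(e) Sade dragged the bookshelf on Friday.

(b), (e)

(a) Not entailed — the passage has Sade dragging the bookshelf, not Desmond.
(b) Entailed — dropping 'on the balcony', 'slowly' and generalizing the patient leaves a sub-description the original still satisfies.
(c) Not entailed — 'quickly' adds a manner not in (and inconsistent with) the original.
(d) Not entailed — the passage has Sade dragging the bookshelf, not Noor.
(e) Entailed — every conjunct here is already in the original dragging event.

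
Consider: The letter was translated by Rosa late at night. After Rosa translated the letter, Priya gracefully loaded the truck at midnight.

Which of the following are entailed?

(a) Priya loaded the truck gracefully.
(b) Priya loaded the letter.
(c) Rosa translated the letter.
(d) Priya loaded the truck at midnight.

(a), (c), (d)

(a) Entailed — every conjunct here is already in the original loading event.
(b) Not entailed — Priya loaded the truck, not the letter; the letter belongs to the translating event.
(c) Entailed — dropping 'late at night' leaves a sub-description the original still satisfies.
(d) Entailed — dropping 'gracefully' leaves a sub-description the original still satisfies.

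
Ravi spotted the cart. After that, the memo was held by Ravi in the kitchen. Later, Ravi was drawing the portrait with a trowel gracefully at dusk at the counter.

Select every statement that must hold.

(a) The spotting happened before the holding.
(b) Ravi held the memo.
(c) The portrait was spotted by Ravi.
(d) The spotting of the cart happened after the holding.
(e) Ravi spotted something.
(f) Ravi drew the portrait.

(a) Entailed — the narrative places the spotting before the holding.
(b) Entailed — every conjunct here is already in the original holding event.
(c) Not entailed — Ravi spotted the cart, not the portrait; the portrait belongs to the drawing event.
(d) Not entailed — the narrative places the spotting before the holding, not after.
(e) Entailed — this follows by dropping conjuncts from the spotting event's description.
(f) Not entailed — 'was drawing' is progressive on an accomplishment; it does not entail the completed 'drew'.

(a), (b), (e)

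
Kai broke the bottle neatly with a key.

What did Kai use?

'with a key' marks the instrument of the breaking event.

a key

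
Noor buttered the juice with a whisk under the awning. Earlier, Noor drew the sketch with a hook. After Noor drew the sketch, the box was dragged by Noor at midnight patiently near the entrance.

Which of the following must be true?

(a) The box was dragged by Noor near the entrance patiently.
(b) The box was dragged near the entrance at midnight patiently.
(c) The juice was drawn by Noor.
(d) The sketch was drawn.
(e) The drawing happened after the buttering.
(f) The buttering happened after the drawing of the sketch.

(a), (b), (d), (f)

(a) Entailed — every conjunct here is already in the original dragging event.
(b) Entailed — every conjunct here is already in the original dragging event.
(c) Not entailed — Noor drew the sketch, not the juice; the juice belongs to the buttering event.
(d) Entailed — this follows by dropping conjuncts from the drawing event's description.
(e) Not entailed — the narrative places the drawing before the buttering, not after.
(f) Entailed — the narrative places the drawing before the buttering.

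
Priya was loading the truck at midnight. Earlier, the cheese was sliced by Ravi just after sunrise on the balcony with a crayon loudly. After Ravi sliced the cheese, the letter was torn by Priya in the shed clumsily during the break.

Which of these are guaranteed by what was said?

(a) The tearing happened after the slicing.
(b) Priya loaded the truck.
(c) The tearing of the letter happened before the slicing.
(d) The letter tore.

(a), (d)

(a) Entailed — the narrative places the slicing before the tearing.
(b) Not entailed — 'was loading' is progressive on an accomplishment; it does not entail the completed 'loaded'.
(c) Not entailed — the narrative places the slicing before the tearing, not after.
(d) Entailed — 'Priya tore the letter' is causative; it entails the inchoative 'the letter tore'.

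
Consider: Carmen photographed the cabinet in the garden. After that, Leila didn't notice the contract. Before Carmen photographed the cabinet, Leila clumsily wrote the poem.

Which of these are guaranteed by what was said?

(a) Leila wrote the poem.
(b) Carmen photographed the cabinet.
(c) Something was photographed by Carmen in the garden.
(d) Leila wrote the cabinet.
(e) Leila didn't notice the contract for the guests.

(a) Entailed — this follows by dropping conjuncts from the writing event's description.
(b) Entailed — this follows by dropping conjuncts from the photographing event's description.
(c) Entailed — the original entails any weakening of itself; this just generalizes the patient.
(d) Not entailed — Leila wrote the poem, not the cabinet; the cabinet belongs to the photographing event.
(e) Entailed — under negation, adding a further restriction is entailed: if no such noticing event occurred, none occurred for the guests either.

(a), (b), (c), (e)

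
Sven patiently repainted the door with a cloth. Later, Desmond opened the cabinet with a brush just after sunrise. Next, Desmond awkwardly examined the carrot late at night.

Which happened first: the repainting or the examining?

the repainting

The connectives place the repainting before the examining.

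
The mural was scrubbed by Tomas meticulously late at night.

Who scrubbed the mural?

Tomas

'Tomas' marks the agent of the scrubbing event.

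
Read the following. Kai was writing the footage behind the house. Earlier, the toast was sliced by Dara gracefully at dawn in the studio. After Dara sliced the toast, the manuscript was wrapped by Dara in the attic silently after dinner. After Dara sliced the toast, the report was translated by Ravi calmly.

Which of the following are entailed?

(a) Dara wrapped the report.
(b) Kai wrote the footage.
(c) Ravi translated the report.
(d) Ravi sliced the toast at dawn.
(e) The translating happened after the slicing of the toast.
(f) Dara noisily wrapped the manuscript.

(a) Not entailed — Dara wrapped the manuscript, not the report; the report belongs to the translating event.
(b) Not entailed — 'was writing' is progressive on an accomplishment; it does not entail the completed 'wrote'.
(c) Entailed — dropping 'calmly' leaves a sub-description the original still satisfies.
(d) Not entailed — the passage has Dara slicing the toast, not Ravi.
(e) Entailed — the narrative places the slicing before the translating.
(f) Not entailed — 'noisily' adds a manner not in (and inconsistent with) the original.

(c), (e)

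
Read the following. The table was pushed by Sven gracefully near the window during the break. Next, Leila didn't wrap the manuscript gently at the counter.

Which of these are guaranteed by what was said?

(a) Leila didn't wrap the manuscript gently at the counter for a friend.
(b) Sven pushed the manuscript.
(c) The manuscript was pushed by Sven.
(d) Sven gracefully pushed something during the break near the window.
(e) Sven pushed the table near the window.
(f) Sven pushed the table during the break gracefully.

(a) Entailed — under negation, adding a further restriction is entailed: if no such wrapping event occurred, none occurred for a friend either.
(b) Not entailed — Sven pushed the table, not the manuscript; the manuscript belongs to the wrapping event.
(c) Not entailed — Sven pushed the table, not the manuscript; the manuscript belongs to the wrapping event.
(d) Entailed — every conjunct here is already in the original pushing event.
(e) Entailed — every conjunct here is already in the original pushing event.
(f) Entailed — this follows by dropping conjuncts from the pushing event's description.

(a), (d), (e), (f)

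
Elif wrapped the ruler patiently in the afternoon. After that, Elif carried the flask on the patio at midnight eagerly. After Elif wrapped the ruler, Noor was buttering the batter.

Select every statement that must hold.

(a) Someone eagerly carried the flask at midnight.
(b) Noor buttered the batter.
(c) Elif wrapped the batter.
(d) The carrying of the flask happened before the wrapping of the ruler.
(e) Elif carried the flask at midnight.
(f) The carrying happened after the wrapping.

(a) Entailed — every conjunct here is already in the original carrying event.
(b) Not entailed — 'was buttering' is progressive on an accomplishment; it does not entail the completed 'buttered'.
(c) Not entailed — Elif wrapped the ruler, not the batter; the batter belongs to the buttering event.
(d) Not entailed — the narrative places the wrapping before the carrying, not after.
(e) Entailed — this follows by dropping conjuncts from the carrying event's description.
(f) Entailed — the narrative places the wrapping before the carrying.

(a), (e), (f)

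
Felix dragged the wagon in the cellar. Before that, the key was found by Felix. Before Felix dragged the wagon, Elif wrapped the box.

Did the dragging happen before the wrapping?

no

The narrative orders the wrapping before the dragging.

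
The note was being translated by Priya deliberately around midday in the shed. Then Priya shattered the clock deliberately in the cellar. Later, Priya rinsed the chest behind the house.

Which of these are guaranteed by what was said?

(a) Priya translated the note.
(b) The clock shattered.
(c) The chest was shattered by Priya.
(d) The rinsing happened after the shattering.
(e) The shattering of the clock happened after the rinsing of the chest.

(a) Not entailed — 'was translating' is progressive on an accomplishment; it does not entail the completed 'translated'.
(b) Entailed — 'Priya shattered the clock' is causative; it entails the inchoative 'the clock shattered'.
(c) Not entailed — Priya shattered the clock, not the chest; the chest belongs to the rinsing event.
(d) Entailed — the narrative places the shattering before the rinsing.
(e) Not entailed — the narrative places the shattering before the rinsing, not after.

(b), (d)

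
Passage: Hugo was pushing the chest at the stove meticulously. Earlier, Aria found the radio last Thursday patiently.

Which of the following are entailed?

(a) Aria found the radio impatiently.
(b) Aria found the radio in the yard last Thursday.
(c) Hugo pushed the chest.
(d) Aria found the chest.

(c)

(a) Not entailed — 'impatiently' adds a manner not in (and inconsistent with) the original.
(b) Not entailed — 'in the yard' adds information not in the original event.
(c) Entailed — 'push' is an activity; 'was pushing' entails that some pushing happened, so 'pushed' holds.
(d) Not entailed — Aria found the radio, not the chest; the chest belongs to the pushing event.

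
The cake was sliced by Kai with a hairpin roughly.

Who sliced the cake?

Kai

'Kai' marks the agent of the slicing event.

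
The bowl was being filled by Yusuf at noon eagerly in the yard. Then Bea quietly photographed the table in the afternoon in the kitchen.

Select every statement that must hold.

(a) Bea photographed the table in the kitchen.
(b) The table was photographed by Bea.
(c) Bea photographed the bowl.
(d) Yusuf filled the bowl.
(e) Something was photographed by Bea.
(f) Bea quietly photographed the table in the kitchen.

(a), (b), (e), (f)

(a) Entailed — this follows by dropping conjuncts from the photographing event's description.
(b) Entailed — every conjunct here is already in the original photographing event.
(c) Not entailed — Bea photographed the table, not the bowl; the bowl belongs to the filling event.
(d) Not entailed — 'was filling' is progressive on an accomplishment; it does not entail the completed 'filled'.
(e) Entailed — the original entails any weakening of itself; this just drops 'in the afternoon', 'quietly', 'in the kitchen' and generalizes the patient.
(f) Entailed — dropping 'in the afternoon' leaves a sub-description the original still satisfies.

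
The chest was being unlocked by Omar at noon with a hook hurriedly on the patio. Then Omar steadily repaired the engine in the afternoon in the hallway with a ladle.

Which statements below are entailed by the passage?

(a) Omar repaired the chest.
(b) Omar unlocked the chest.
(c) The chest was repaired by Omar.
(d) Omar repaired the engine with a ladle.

(a) Not entailed — Omar repaired the engine, not the chest; the chest belongs to the unlocking event.
(b) Not entailed — 'was unlocking' is progressive on an accomplishment; it does not entail the completed 'unlocked'.
(c) Not entailed — Omar repaired the engine, not the chest; the chest belongs to the unlocking event.
(d) Entailed — the original entails any weakening of itself; this just drops 'in the afternoon', 'steadily', 'in the hallway'.

(d)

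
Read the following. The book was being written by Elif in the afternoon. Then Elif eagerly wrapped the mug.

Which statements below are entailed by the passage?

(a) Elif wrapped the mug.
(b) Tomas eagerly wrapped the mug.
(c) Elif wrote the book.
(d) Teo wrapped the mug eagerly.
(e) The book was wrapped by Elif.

(a)

(a) Entailed — the original entails any weakening of itself; this just drops 'eagerly'.
(b) Not entailed — the passage has Elif wrapping the mug, not Tomas.
(c) Not entailed — 'was writing' is progressive on an accomplishment; it does not entail the completed 'wrote'.
(d) Not entailed — the passage has Elif wrapping the mug, not Teo.
(e) Not entailed — Elif wrapped the mug, not the book; the book belongs to the writing event.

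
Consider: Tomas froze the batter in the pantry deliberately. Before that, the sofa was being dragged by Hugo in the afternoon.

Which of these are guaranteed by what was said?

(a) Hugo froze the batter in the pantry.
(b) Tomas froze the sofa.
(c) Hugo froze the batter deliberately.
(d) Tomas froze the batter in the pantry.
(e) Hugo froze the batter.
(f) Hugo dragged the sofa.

(d), (f)

(a) Not entailed — the passage has Tomas freezing the batter, not Hugo.
(b) Not entailed — Tomas froze the batter, not the sofa; the sofa belongs to the dragging event.
(c) Not entailed — the passage has Tomas freezing the batter, not Hugo.
(d) Entailed — every conjunct here is already in the original freezing event.
(e) Not entailed — the passage has Tomas freezing the batter, not Hugo.
(f) Entailed — 'drag' is an activity; 'was dragging' entails that some dragging happened, so 'dragged' holds.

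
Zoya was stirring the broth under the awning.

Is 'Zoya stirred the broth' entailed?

yes

'stir' is atelic; if Zoya was stirring the broth, then Zoya stirred the broth (for some time).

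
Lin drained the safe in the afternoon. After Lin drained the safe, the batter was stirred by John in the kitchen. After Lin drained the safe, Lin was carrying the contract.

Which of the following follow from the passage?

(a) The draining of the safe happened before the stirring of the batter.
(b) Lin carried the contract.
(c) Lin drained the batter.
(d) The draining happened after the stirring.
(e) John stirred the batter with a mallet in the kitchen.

(a) Entailed — the narrative places the draining before the stirring.
(b) Entailed — 'carry' is an activity; 'was carrying' entails that some carrying happened, so 'carried' holds.
(c) Not entailed — Lin drained the safe, not the batter; the batter belongs to the stirring event.
(d) Not entailed — the narrative places the draining before the stirring, not after.
(e) Not entailed — 'with a mallet' adds information not in the original event.

(a), (b)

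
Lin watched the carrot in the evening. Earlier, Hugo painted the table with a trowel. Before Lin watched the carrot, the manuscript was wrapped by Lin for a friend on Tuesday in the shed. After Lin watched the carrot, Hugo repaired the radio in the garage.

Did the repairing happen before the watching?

The narrative orders the watching before the repairing.

no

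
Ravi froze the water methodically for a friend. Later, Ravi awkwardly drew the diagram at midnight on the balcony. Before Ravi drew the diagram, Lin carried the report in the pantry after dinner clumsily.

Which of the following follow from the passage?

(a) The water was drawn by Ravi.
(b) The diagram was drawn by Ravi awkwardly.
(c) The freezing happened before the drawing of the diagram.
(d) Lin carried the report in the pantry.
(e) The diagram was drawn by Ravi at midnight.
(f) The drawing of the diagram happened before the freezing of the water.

(b), (c), (d), (e)

(a) Not entailed — Ravi drew the diagram, not the water; the water belongs to the freezing event.
(b) Entailed — every conjunct here is already in the original drawing event.
(c) Entailed — the narrative places the freezing before the drawing.
(d) Entailed — this follows by dropping conjuncts from the carrying event's description.
(e) Entailed — this follows by dropping conjuncts from the drawing event's description.
(f) Not entailed — the narrative places the freezing before the drawing, not after.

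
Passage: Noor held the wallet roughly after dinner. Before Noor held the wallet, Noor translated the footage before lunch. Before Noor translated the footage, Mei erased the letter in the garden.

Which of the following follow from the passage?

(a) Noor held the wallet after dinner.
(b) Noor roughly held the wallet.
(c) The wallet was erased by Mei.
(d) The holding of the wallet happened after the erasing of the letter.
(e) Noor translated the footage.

(a) Entailed — this follows by dropping conjuncts from the holding event's description.
(b) Entailed — this follows by dropping conjuncts from the holding event's description.
(c) Not entailed — Mei erased the letter, not the wallet; the wallet belongs to the holding event.
(d) Entailed — the narrative places the erasing before the holding.
(e) Entailed — dropping 'before lunch' leaves a sub-description the original still satisfies.

(a), (b), (d), (e)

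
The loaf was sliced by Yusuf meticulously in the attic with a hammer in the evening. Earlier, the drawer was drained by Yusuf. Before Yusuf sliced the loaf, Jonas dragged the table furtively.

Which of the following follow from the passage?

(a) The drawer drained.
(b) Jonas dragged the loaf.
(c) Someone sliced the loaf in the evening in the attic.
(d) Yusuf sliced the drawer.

(a) Entailed — 'Yusuf drained the drawer' is causative; it entails the inchoative 'the drawer drained'.
(b) Not entailed — Jonas dragged the table, not the loaf; the loaf belongs to the slicing event.
(c) Entailed — dropping 'meticulously', 'with a hammer' and generalizing the agent leaves a sub-description the original still satisfies.
(d) Not entailed — Yusuf sliced the loaf, not the drawer; the drawer belongs to the draining event.

(a), (c)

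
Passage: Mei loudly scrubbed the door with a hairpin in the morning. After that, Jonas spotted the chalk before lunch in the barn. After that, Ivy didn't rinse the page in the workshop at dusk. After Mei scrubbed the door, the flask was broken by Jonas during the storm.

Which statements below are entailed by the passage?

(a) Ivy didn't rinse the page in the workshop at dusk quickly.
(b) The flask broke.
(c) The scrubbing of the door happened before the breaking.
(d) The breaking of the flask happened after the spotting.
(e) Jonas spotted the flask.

(a) Entailed — under negation, adding a further restriction is entailed: if no such rinsing event occurred, none occurred quickly either.
(b) Entailed — 'Jonas broke the flask' is causative; it entails the inchoative 'the flask broke'.
(c) Entailed — the narrative places the scrubbing before the breaking.
(d) Not entailed — the narrative doesn't order the spotting relative to the breaking.
(e) Not entailed — Jonas spotted the chalk, not the flask; the flask belongs to the breaking event.

(a), (b), (c)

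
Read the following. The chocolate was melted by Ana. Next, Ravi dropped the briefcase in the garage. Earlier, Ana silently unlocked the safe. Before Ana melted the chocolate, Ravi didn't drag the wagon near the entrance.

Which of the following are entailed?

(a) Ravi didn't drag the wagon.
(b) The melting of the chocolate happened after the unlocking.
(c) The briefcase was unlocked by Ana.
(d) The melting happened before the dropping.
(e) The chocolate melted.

(d), (e)

(a) Not entailed — dropping 'near the entrance' under negation is not valid — the original leaves open that Ravi dragged the wagon some other way.
(b) Not entailed — the narrative doesn't order the unlocking relative to the melting.
(c) Not entailed — Ana unlocked the safe, not the briefcase; the briefcase belongs to the dropping event.
(d) Entailed — the narrative places the melting before the dropping.
(e) Entailed — 'Ana melted the chocolate' is causative; it entails the inchoative 'the chocolate melted'.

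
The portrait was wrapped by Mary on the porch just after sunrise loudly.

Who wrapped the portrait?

'Mary' marks the agent of the wrapping event.

Mary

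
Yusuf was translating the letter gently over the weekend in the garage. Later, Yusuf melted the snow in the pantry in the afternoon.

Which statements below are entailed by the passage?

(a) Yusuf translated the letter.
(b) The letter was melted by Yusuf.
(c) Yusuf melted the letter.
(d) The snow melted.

(d)

(a) Not entailed — 'was translating' is progressive on an accomplishment; it does not entail the completed 'translated'.
(b) Not entailed — Yusuf melted the snow, not the letter; the letter belongs to the translating event.
(c) Not entailed — Yusuf melted the snow, not the letter; the letter belongs to the translating event.
(d) Entailed — 'Yusuf melted the snow' is causative; it entails the inchoative 'the snow melted'.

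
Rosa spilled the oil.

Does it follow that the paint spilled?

no

Nothing is said about any paint; only the oil is affected.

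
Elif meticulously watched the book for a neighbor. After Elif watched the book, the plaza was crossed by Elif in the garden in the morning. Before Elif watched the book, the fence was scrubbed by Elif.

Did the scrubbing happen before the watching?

yes

The narrative orders the scrubbing before the watching.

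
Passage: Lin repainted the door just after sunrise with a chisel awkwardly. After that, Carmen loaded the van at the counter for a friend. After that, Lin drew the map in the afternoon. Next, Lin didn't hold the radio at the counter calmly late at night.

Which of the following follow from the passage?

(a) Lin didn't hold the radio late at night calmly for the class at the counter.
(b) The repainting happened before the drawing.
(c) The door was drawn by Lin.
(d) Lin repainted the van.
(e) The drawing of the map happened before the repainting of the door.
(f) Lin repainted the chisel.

(a), (b)

(a) Entailed — under negation, adding a further restriction is entailed: if no such holding event occurred, none occurred for the class either.
(b) Entailed — the narrative places the repainting before the drawing.
(c) Not entailed — Lin drew the map, not the door; the door belongs to the repainting event.
(d) Not entailed — Lin repainted the door, not the van; the van belongs to the loading event.
(e) Not entailed — the narrative places the repainting before the drawing, not after.
(f) Not entailed — the chisel is the instrument, not what was repainted.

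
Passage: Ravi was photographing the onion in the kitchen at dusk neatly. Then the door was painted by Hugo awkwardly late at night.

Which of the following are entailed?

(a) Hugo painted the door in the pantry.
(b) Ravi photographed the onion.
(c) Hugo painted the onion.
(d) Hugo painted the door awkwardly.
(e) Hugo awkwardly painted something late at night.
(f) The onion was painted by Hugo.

(d), (e)

(a) Not entailed — 'in the pantry' adds information not in the original event.
(b) Not entailed — 'was photographing' is progressive on an accomplishment; it does not entail the completed 'photographed'.
(c) Not entailed — Hugo painted the door, not the onion; the onion belongs to the photographing event.
(d) Entailed — dropping 'late at night' leaves a sub-description the original still satisfies.
(e) Entailed — the original entails any weakening of itself; this just generalizes the patient.
(f) Not entailed — Hugo painted the door, not the onion; the onion belongs to the photographing event.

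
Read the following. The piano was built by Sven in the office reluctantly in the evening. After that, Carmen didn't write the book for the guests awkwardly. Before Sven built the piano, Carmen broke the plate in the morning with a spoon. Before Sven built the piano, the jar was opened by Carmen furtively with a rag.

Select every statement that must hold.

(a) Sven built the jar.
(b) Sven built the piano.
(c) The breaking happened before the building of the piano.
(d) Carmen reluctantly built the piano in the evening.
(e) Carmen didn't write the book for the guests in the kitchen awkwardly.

(b), (c), (e)

(a) Not entailed — Sven built the piano, not the jar; the jar belongs to the opening event.
(b) Entailed — the original entails any weakening of itself; this just drops 'in the office', 'in the evening', 'reluctantly'.
(c) Entailed — the narrative places the breaking before the building.
(d) Not entailed — the passage has Sven building the piano, not Carmen.
(e) Entailed — under negation, adding a further restriction is entailed: if no such writing event occurred, none occurred in the kitchen either.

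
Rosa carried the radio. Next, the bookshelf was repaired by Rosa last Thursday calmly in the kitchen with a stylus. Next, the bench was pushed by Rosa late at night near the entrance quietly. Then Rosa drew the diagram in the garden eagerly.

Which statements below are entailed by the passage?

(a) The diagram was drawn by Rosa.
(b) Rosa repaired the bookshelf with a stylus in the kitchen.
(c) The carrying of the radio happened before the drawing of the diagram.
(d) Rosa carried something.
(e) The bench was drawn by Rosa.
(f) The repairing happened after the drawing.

(a) Entailed — this follows by dropping conjuncts from the drawing event's description.
(b) Entailed — this follows by dropping conjuncts from the repairing event's description.
(c) Entailed — the narrative places the carrying before the drawing.
(d) Entailed — the original entails any weakening of itself; this just generalizes the patient.
(e) Not entailed — Rosa drew the diagram, not the bench; the bench belongs to the pushing event.
(f) Not entailed — the narrative places the repairing before the drawing, not after.

(a), (b), (c), (d)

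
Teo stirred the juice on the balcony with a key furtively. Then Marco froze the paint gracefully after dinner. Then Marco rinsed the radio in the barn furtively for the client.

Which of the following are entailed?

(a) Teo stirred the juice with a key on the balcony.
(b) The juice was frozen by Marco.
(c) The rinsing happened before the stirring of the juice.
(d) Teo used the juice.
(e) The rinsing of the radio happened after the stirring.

(a), (e)

(a) Entailed — the original entails any weakening of itself; this just drops 'furtively'.
(b) Not entailed — Marco froze the paint, not the juice; the juice belongs to the stirring event.
(c) Not entailed — the narrative places the stirring before the rinsing, not after.
(d) Not entailed — the juice is the patient, not an instrument — Teo used a key.
(e) Entailed — the narrative places the stirring before the rinsing.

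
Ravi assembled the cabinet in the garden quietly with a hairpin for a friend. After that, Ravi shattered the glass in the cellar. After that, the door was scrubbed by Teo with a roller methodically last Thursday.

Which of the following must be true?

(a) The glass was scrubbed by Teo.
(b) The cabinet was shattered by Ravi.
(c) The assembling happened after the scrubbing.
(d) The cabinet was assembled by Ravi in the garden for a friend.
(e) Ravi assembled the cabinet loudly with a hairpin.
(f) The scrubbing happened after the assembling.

(a) Not entailed — Teo scrubbed the door, not the glass; the glass belongs to the shattering event.
(b) Not entailed — Ravi shattered the glass, not the cabinet; the cabinet belongs to the assembling event.
(c) Not entailed — the narrative places the assembling before the scrubbing, not after.
(d) Entailed — this follows by dropping conjuncts from the assembling event's description.
(e) Not entailed — 'loudly' adds a manner not in (and inconsistent with) the original.
(f) Entailed — the narrative places the assembling before the scrubbing.

(d), (f)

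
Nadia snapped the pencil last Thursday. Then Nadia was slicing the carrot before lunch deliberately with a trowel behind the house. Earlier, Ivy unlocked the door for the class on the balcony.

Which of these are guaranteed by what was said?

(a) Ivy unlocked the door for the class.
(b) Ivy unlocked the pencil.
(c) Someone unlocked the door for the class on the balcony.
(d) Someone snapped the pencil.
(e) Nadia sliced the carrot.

(a) Entailed — every conjunct here is already in the original unlocking event.
(b) Not entailed — Ivy unlocked the door, not the pencil; the pencil belongs to the snapping event.
(c) Entailed — every conjunct here is already in the original unlocking event.
(d) Entailed — this follows by dropping conjuncts from the snapping event's description.
(e) Not entailed — 'was slicing' is progressive on an accomplishment; it does not entail the completed 'sliced'.

(a), (c), (d)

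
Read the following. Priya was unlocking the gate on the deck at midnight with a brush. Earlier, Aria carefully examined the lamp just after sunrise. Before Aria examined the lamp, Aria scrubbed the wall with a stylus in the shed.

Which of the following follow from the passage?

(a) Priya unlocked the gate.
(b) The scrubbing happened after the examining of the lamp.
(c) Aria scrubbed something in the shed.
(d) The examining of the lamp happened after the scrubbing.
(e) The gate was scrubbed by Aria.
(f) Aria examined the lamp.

(c), (d), (f)

(a) Not entailed — 'was unlocking' is progressive on an accomplishment; it does not entail the completed 'unlocked'.
(b) Not entailed — the narrative places the scrubbing before the examining, not after.
(c) Entailed — the original entails any weakening of itself; this just drops 'with a stylus' and generalizes the patient.
(d) Entailed — the narrative places the scrubbing before the examining.
(e) Not entailed — Aria scrubbed the wall, not the gate; the gate belongs to the unlocking event.
(f) Entailed — the original entails any weakening of itself; this just drops 'carefully', 'just after sunrise'.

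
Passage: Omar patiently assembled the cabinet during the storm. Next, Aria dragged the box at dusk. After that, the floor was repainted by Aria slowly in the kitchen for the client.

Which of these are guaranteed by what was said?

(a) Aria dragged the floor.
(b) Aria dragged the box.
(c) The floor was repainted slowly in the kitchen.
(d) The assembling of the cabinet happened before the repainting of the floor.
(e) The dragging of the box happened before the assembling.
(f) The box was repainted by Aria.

(a) Not entailed — Aria dragged the box, not the floor; the floor belongs to the repainting event.
(b) Entailed — every conjunct here is already in the original dragging event.
(c) Entailed — every conjunct here is already in the original repainting event.
(d) Entailed — the narrative places the assembling before the repainting.
(e) Not entailed — the narrative places the assembling before the dragging, not after.
(f) Not entailed — Aria repainted the floor, not the box; the box belongs to the dragging event.

(b), (c), (d)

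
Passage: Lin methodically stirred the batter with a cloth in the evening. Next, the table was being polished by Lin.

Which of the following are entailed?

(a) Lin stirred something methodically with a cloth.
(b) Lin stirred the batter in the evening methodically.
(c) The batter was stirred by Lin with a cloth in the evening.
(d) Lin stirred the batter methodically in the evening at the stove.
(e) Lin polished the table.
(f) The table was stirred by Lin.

(a) Entailed — dropping 'in the evening' and generalizing the patient leaves a sub-description the original still satisfies.
(b) Entailed — dropping 'with a cloth' leaves a sub-description the original still satisfies.
(c) Entailed — the original entails any weakening of itself; this just drops 'methodically'.
(d) Not entailed — 'at the stove' adds information not in the original event.
(e) Entailed — 'polish' is an activity; 'was polishing' entails that some polishing happened, so 'polished' holds.
(f) Not entailed — Lin stirred the batter, not the table; the table belongs to the polishing event.

(a), (b), (c), (e)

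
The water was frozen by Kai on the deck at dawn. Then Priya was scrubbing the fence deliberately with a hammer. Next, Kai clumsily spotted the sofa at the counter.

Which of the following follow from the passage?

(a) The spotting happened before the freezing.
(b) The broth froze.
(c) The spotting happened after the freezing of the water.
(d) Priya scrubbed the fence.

(c), (d)

(a) Not entailed — the narrative places the freezing before the spotting, not after.
(b) Not entailed — the water is what froze, not the broth.
(c) Entailed — the narrative places the freezing before the spotting.
(d) Entailed — 'scrub' is an activity; 'was scrubbing' entails that some scrubbing happened, so 'scrubbed' holds.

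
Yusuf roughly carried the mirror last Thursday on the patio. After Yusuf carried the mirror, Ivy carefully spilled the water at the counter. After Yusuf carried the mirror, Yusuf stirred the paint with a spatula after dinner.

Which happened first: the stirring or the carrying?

the carrying

The connectives place the carrying before the stirring.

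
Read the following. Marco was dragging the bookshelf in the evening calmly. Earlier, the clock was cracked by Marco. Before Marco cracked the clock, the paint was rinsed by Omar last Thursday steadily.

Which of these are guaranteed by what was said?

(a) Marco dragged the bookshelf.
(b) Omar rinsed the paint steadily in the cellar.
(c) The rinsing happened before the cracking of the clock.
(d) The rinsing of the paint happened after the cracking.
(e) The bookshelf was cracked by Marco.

(a) Entailed — 'drag' is an activity; 'was dragging' entails that some dragging happened, so 'dragged' holds.
(b) Not entailed — 'in the cellar' adds information not in the original event.
(c) Entailed — the narrative places the rinsing before the cracking.
(d) Not entailed — the narrative places the rinsing before the cracking, not after.
(e) Not entailed — Marco cracked the clock, not the bookshelf; the bookshelf belongs to the dragging event.

(a), (c)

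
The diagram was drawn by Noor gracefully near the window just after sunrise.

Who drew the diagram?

'Noor' marks the agent of the drawing event.

Noor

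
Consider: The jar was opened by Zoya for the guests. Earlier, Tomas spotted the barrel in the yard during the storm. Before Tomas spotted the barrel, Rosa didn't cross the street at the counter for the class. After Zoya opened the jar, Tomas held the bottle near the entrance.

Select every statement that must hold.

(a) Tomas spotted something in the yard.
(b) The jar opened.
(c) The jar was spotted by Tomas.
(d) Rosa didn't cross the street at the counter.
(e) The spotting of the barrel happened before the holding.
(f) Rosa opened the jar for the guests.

(a) Entailed — every conjunct here is already in the original spotting event.
(b) Entailed — 'Zoya opened the jar' is causative; it entails the inchoative 'the jar opened'.
(c) Not entailed — Tomas spotted the barrel, not the jar; the jar belongs to the opening event.
(d) Not entailed — dropping 'for the class' under negation is not valid — the original leaves open that Rosa crossed the street some other way.
(e) Entailed — the narrative places the spotting before the holding.
(f) Not entailed — the passage has Zoya opening the jar, not Rosa.

(a), (b), (e)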